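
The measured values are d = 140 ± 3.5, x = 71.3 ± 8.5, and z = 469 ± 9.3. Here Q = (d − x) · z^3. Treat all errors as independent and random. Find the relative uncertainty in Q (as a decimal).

Let u = d − x = 68.7. δu = √(δd² + δx²) = √(12.2 + 72.2) = 9.19, so δu/u = 0.134.
Q is then a monomial in u, z:
δQ/Q = √((δu/u)² + (3·δz/z)²) = √(0.0179 + 0.00354) = 0.146

0.146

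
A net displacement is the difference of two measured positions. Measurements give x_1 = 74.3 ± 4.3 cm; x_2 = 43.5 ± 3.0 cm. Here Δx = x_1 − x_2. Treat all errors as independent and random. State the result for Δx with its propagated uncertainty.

Each term contributes (cᵢ δxᵢ)² to (δΔx)²:
  (δx_1)² = 18.5;  (δx_2)² = 9.00
δΔx = √(27.5) = 5.24 cm
Δx = 30.8 cm.

30.8 ± 5.24 cm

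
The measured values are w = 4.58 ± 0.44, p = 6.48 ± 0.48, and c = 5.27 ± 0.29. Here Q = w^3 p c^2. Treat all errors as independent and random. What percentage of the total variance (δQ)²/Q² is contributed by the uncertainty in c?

12.0%

(δQ/Q)² = (3·δw/w)² + (1·δp/p)² + (2·δc/c)²
  w term: (3×0.0961)² = 0.0831
  p term: (1×0.0741)² = 0.00549
  c term: (2×0.0550)² = 0.0121
Total = 0.101. Share from c = 0.0121/0.101 = 0.120.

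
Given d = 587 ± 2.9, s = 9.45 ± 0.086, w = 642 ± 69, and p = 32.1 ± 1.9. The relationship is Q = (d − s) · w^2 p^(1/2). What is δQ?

2.93e+08

Let u = d − s = 578. δu = √(δd² + δs²) = √(8.41 + 0.00740) = 2.90, so δu/u = 0.00502.
Q is then a monomial in u, w, p:
δQ/Q = √((δu/u)² + (2·δw/w)² + (½·δp/p)²) = √(2.52e-05 + 0.0462 + 0.000876) = 0.217
Q = 1.35e+09, so δQ = 0.217 × 1.35e+09 = 2.93e+08.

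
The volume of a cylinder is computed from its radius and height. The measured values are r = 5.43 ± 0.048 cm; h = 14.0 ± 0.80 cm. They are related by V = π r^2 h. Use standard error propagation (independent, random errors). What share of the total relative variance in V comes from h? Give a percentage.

(δV/V)² = (2·δr/r)² + (1·δh/h)²
  r term: (2×0.00884)² = 0.000313
  h term: (1×0.0571)² = 0.00327
Total = 0.00358. Share from h = 0.00327/0.00358 = 0.913.

91.3%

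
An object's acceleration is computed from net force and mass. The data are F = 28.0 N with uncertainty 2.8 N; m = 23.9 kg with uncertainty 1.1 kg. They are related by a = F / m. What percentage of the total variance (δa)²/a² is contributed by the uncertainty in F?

82.5%

(δa/a)² = (1·δF/F)² + (-1·δm/m)²
  F term: (1×0.100)² = 0.0100
  m term: (-1×0.0460)² = 0.00212
Total = 0.0121. Share from F = 0.0100/0.0121 = 0.825.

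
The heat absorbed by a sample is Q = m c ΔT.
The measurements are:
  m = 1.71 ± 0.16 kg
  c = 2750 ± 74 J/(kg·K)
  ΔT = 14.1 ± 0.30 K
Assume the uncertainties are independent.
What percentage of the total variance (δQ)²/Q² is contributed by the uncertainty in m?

88.2%

(δQ/Q)² = (1·δm/m)² + (1·δc/c)² + (1·δΔT/ΔT)²
  m term: (1×0.0936)² = 0.00875
  c term: (1×0.0269)² = 0.000724
  ΔT term: (1×0.0213)² = 0.000453
Total = 0.00993. Share from m = 0.00875/0.00993 = 0.882.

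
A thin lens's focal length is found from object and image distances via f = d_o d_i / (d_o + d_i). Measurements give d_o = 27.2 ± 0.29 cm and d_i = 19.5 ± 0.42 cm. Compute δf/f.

∂f/∂d_o = (d_i/(d_o+d_i))² = 0.174;  ∂f/∂d_i = (d_o/(d_o+d_i))² = 0.339
δf = √((∂f/∂d_o · δd_o)² + (∂f/∂d_i · δd_i)²) = √(0.00256 + 0.0203) = 0.151 cm
f = 11.4 cm, so δf/f = 0.151/11.4 = 0.0133.

0.0133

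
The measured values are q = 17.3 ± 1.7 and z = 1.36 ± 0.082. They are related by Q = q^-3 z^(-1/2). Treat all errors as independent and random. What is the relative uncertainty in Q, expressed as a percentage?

Q is a product of powers, so relative uncertainties combine in quadrature:
  (-3·δq/q)² = (-3×0.0983)² = 0.0869;  (−½·δz/z)² = (-0.5×0.0603)² = 0.000909
δQ/Q = √(0.0878) = 0.296

29.6%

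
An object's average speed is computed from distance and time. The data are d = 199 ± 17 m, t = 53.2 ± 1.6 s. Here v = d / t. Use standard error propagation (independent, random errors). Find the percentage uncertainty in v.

9.06%

Products/powers → add relative errors in quadrature, weighted by exponent:
  (1·δd/d)² = (1×0.0854)² = 0.00730;  (-1·δt/t)² = (-1×0.0301)² = 0.000905
δv/v = √(0.00820) = 0.0906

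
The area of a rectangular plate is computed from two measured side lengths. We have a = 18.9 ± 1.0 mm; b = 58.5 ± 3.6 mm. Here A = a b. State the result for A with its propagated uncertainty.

Each factor contributes (exponent × relative error)² to (δA/A)²:
  (1·δa/a)² = (1×0.0529)² = 0.00280;  (1·δb/b)² = (1×0.0615)² = 0.00379
δA/A = √(0.00659) = 0.0812
A = 1110 mm^2, so δA = 0.0812 × 1110 = 89.7 mm^2.

1110 ± 89.7 mm^2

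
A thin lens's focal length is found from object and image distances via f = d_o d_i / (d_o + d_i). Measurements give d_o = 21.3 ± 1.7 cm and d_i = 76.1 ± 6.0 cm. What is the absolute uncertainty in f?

∂f/∂d_o = (d_i/(d_o+d_i))² = 0.610;  ∂f/∂d_i = (d_o/(d_o+d_i))² = 0.0478
δf = √((∂f/∂d_o · δd_o)² + (∂f/∂d_i · δd_i)²) = √(1.08 + 0.0823) = 1.08 cm

1.08 cm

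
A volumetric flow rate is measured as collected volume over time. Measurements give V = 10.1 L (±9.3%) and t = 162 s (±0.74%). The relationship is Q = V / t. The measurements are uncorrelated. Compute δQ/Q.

Products/powers → add relative errors in quadrature, weighted by exponent:
  (1·δV/V)² = (1×0.0930)² = 0.00865;  (-1·δt/t)² = (-1×0.00740)² = 5.48e-05
δQ/Q = √(0.00870) = 0.0933

0.0933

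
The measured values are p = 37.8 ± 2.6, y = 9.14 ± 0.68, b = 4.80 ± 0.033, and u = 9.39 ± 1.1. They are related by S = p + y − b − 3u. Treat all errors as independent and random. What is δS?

4.26

For a sum/difference, combine absolute errors in quadrature:
  (δp)² = 6.76;  (δy)² = 0.462;  (δb)² = 0.00109;  (3·δu)² = 10.9
δS = √(18.1) = 4.26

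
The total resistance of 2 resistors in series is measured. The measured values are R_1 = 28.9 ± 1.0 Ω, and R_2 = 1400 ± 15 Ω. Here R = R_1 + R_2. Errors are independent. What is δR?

Sums and differences: (δR)² = Σ (cᵢ δxᵢ)².
  (δR_1)² = 1.00;  (δR_2)² = 225
δR = √(226) = 15.0 Ω

15.0 Ω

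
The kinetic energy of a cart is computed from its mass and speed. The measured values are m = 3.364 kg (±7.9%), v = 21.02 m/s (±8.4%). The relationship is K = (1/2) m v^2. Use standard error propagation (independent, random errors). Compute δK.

Each factor contributes (exponent × relative error)² to (δK/K)²:
  (1·δm/m)² = (1×0.0790)² = 0.00624;  (2·δv/v)² = (2×0.0840)² = 0.0282
δK/K = √(0.0345) = 0.186
K = 743.2 J, so δK = 0.186 × 743.2 = 138 J.

138 J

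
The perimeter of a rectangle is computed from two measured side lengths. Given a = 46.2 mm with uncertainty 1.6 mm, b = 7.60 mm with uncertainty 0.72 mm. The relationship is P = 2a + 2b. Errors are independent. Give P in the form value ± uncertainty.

108 ± 3.51 mm

P is a linear combination, so absolute uncertainties add in quadrature:
  (2·δa)² = 10.2;  (2·δb)² = 2.07
δP = √(12.3) = 3.51 mm
P = 108 mm.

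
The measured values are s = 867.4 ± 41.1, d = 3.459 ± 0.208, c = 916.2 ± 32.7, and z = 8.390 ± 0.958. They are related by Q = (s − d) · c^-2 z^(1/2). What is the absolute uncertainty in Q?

Let u = s − d = 863.9. δu = √(δs² + δd²) = √(1690 + 0.0433) = 41.1, so δu/u = 0.0476.
Q is then a monomial in u, c, z:
δQ/Q = √((δu/u)² + (-2·δc/c)² + (½·δz/z)²) = √(0.00226 + 0.00510 + 0.00326) = 0.103
Q = 0.002981, so δQ = 0.103 × 0.002981 = 0.000307.

0.000307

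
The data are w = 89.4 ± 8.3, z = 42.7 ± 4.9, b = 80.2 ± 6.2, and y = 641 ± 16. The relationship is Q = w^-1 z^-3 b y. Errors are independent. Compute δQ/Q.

Products/powers → add relative errors in quadrature, weighted by exponent:
  (-1·δw/w)² = (-1×0.0928)² = 0.00862;  (-3·δz/z)² = (-3×0.115)² = 0.119;  (1·δb/b)² = (1×0.0773)² = 0.00598;  (1·δy/y)² = (1×0.0250)² = 0.000623
δQ/Q = √(0.134) = 0.366

0.366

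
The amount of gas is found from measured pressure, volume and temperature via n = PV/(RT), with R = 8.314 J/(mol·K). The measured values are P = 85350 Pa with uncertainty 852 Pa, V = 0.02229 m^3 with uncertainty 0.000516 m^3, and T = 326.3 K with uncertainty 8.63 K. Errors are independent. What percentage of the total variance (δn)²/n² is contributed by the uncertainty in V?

(δn/n)² = (1·δP/P)² + (1·δV/V)² + (-1·δT/T)²
  P term: (1×0.00998)² = 9.96e-05
  V term: (1×0.0231)² = 0.000536
  T term: (-1×0.0264)² = 0.000699
Total = 0.00134. Share from V = 0.000536/0.00134 = 0.401.

40.1%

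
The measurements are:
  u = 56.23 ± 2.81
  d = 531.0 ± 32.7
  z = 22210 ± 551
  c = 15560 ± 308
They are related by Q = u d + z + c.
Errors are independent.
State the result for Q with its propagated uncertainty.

Let p = u·d = 29860. δp/p = √((1·δu/u)² + (1·δd/d)²) = √(0.00250 + 0.00379) = 0.0793, so δp = 2370.
Q = p + z + c: δQ = √(δp² + δz² + δc²) = √(5.61e+06 + 3.04e+05 + 94900) = 2450
Q = 67630.

67630 ± 2450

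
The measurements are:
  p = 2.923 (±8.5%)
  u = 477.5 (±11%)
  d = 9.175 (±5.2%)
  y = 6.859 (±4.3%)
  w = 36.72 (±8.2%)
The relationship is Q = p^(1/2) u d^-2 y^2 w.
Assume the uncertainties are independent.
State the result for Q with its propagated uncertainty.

Q is a product of powers, so relative uncertainties combine in quadrature:
  (½·δp/p)² = (0.5×0.0850)² = 0.00181;  (1·δu/u)² = (1×0.110)² = 0.0121;  (-2·δd/d)² = (-2×0.0520)² = 0.0108;  (2·δy/y)² = (2×0.0430)² = 0.00740;  (1·δw/w)² = (1×0.0820)² = 0.00672
δQ/Q = √(0.0388) = 0.197
Q = 16750, so δQ = 0.197 × 16750 = 3300.

16750 ± 3300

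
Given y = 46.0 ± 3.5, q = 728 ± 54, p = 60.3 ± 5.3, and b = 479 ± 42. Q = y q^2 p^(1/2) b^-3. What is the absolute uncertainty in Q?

0.542

Since Q is a product/quotient, work with relative uncertainties:
  (1·δy/y)² = (1×0.0761)² = 0.00579;  (2·δq/q)² = (2×0.0742)² = 0.0220;  (½·δp/p)² = (0.5×0.0879)² = 0.00193;  (-3·δb/b)² = (-3×0.0877)² = 0.0692
δQ/Q = √(0.0989) = 0.315
Q = 1.72, so δQ = 0.315 × 1.72 = 0.542.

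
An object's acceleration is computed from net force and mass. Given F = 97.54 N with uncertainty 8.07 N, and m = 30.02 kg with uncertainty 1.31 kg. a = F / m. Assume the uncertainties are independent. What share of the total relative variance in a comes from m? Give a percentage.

(δa/a)² = (1·δF/F)² + (-1·δm/m)²
  F term: (1×0.0827)² = 0.00685
  m term: (-1×0.0436)² = 0.00190
Total = 0.00875. Share from m = 0.00190/0.00875 = 0.218.

21.8%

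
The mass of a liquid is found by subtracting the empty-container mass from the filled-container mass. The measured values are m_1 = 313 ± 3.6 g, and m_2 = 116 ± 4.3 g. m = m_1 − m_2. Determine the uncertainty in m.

5.61 g

Sums and differences: (δm)² = Σ (cᵢ δxᵢ)².
  (δm_1)² = 13.0;  (δm_2)² = 18.5
δm = √(31.4) = 5.61 g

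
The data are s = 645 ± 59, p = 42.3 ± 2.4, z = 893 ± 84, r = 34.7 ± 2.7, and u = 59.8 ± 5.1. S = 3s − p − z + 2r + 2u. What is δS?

196

Absolute uncertainties add in quadrature for a linear combination:
  (3·δs)² = 31300;  (δp)² = 5.76;  (δz)² = 7060;  (2·δr)² = 29.2;  (2·δu)² = 104
δS = √(38500) = 196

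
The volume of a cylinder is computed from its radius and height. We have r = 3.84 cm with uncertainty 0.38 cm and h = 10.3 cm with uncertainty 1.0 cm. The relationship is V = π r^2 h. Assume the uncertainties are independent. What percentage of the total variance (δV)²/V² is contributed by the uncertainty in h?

(δV/V)² = (2·δr/r)² + (1·δh/h)²
  r term: (2×0.0990)² = 0.0392
  h term: (1×0.0971)² = 0.00943
Total = 0.0486. Share from h = 0.00943/0.0486 = 0.194.

19.4%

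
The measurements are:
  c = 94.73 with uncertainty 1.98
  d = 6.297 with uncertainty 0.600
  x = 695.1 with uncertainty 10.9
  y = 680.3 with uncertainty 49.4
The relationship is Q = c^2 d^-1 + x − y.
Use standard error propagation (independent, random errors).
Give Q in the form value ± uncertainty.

Let p = c^2·d^-1 = 1425. δp/p = √((2·δc/c)² + (-1·δd/d)²) = √(0.00175 + 0.00908) = 0.104, so δp = 148.
Q = p + x − y: δQ = √(δp² + δx² + δy²) = √(22000 + 119 + 2440) = 157
Q = 1440.

1440 ± 157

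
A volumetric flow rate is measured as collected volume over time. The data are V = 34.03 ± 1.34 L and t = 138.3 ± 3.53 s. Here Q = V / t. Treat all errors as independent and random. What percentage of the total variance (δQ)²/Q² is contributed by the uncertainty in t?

29.6%

(δQ/Q)² = (1·δV/V)² + (-1·δt/t)²
  V term: (1×0.0394)² = 0.00155
  t term: (-1×0.0255)² = 0.000651
Total = 0.00220. Share from t = 0.000651/0.00220 = 0.296.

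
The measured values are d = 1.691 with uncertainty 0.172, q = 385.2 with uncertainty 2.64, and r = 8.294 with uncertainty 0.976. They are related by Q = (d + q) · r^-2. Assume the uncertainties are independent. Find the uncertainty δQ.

1.32

Let u = d + q = 386.9. δu = √(δd² + δq²) = √(0.0296 + 6.97) = 2.65, so δu/u = 0.00684.
Q is then a monomial in u, r:
δQ/Q = √((δu/u)² + (-2·δr/r)²) = √(4.68e-05 + 0.0554) = 0.235
Q = 5.624, so δQ = 0.235 × 5.624 = 1.32.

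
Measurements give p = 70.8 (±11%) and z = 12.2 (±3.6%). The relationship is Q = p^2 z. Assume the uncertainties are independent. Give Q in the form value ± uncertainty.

61200 ± 13600

Each factor contributes (exponent × relative error)² to (δQ/Q)²:
  (2·δp/p)² = (2×0.110)² = 0.0484;  (1·δz/z)² = (1×0.0360)² = 0.00130
δQ/Q = √(0.0497) = 0.223
Q = 61200, so δQ = 0.223 × 61200 = 13600.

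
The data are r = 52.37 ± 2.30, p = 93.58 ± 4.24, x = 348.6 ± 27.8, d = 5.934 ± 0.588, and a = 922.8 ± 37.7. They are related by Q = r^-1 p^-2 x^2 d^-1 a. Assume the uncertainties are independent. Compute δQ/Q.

0.217

Relative error in a monomial: (δQ/Q)² = Σ (nᵢ · δxᵢ/xᵢ)².
  (-1·δr/r)² = (-1×0.0439)² = 0.00193;  (-2·δp/p)² = (-2×0.0453)² = 0.00821;  (2·δx/x)² = (2×0.0797)² = 0.0254;  (-1·δd/d)² = (-1×0.0991)² = 0.00982;  (1·δa/a)² = (1×0.0409)² = 0.00167
δQ/Q = √(0.0471) = 0.217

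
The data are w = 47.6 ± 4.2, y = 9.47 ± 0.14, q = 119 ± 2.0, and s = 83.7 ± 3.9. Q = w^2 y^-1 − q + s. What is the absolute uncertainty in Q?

42.6

Let p = w^2·y^-1 = 239. δp/p = √((2·δw/w)² + (-1·δy/y)²) = √(0.0311 + 0.000219) = 0.177, so δp = 42.4.
Q = p − q + s: δQ = √(δp² + δq² + δs²) = √(1800 + 4.00 + 15.2) = 42.6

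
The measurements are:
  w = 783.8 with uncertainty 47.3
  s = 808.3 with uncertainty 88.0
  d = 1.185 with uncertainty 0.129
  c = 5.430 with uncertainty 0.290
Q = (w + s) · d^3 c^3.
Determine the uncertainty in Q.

Let u = w + s = 1592. δu = √(δw² + δs²) = √(2240 + 7740) = 99.9, so δu/u = 0.0628.
Q is then a monomial in u, d, c:
δQ/Q = √((δu/u)² + (3·δd/d)² + (3·δc/c)²) = √(0.00394 + 0.107 + 0.0257) = 0.369
Q = 424200, so δQ = 0.369 × 424200 = 1.57e+05.

1.57e+05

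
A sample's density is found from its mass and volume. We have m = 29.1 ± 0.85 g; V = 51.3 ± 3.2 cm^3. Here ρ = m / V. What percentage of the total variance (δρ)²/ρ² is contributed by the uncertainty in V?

82.0%

(δρ/ρ)² = (1·δm/m)² + (-1·δV/V)²
  m term: (1×0.0292)² = 0.000853
  V term: (-1×0.0624)² = 0.00389
Total = 0.00474. Share from V = 0.00389/0.00474 = 0.820.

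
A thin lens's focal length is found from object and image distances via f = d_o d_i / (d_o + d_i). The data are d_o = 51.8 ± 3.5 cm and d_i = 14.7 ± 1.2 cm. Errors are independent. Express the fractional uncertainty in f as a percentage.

∂f/∂d_o = (d_i/(d_o+d_i))² = 0.0489;  ∂f/∂d_i = (d_o/(d_o+d_i))² = 0.607
δf = √((∂f/∂d_o · δd_o)² + (∂f/∂d_i · δd_i)²) = √(0.0292 + 0.530) = 0.748 cm
f = 11.5 cm, so δf/f = 0.748/11.5 = 0.0653.

6.53%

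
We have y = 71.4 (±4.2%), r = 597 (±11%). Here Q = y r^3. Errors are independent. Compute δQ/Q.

Since Q is a product/quotient, work with relative uncertainties:
  (1·δy/y)² = (1×0.0420)² = 0.00176;  (3·δr/r)² = (3×0.110)² = 0.109
δQ/Q = √(0.111) = 0.333

0.333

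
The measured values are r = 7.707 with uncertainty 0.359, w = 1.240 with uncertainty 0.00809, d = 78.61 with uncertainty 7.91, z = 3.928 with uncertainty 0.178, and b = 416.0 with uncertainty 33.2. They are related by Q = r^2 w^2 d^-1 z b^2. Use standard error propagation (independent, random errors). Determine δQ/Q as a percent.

For a monomial Q ∝ r^2, w^2, d^-1, z, b^2, fractional errors add in quadrature:
  (2·δr/r)² = (2×0.0466)² = 0.00868;  (2·δw/w)² = (2×0.00652)² = 0.000170;  (-1·δd/d)² = (-1×0.101)² = 0.0101;  (1·δz/z)² = (1×0.0453)² = 0.00205;  (2·δb/b)² = (2×0.0798)² = 0.0255
δQ/Q = √(0.0465) = 0.216

21.6%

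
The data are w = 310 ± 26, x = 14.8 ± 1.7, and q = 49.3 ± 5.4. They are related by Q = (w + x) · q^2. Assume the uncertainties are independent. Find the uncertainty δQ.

Let u = w + x = 325. δu = √(δw² + δx²) = √(676 + 2.89) = 26.1, so δu/u = 0.0802.
Q is then a monomial in u, q:
δQ/Q = √((δu/u)² + (2·δq/q)²) = √(0.00644 + 0.0480) = 0.233
Q = 7.89e+05, so δQ = 0.233 × 7.89e+05 = 1.84e+05.

1.84e+05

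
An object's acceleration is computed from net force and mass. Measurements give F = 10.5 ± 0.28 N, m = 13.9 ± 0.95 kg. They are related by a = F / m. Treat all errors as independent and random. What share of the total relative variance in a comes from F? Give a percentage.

(δa/a)² = (1·δF/F)² + (-1·δm/m)²
  F term: (1×0.0267)² = 0.000711
  m term: (-1×0.0683)² = 0.00467
Total = 0.00538. Share from F = 0.000711/0.00538 = 0.132.

13.2%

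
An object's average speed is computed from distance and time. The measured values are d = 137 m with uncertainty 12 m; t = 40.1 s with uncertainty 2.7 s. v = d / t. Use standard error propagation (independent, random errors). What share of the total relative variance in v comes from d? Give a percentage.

(δv/v)² = (1·δd/d)² + (-1·δt/t)²
  d term: (1×0.0876)² = 0.00767
  t term: (-1×0.0673)² = 0.00453
Total = 0.0122. Share from d = 0.00767/0.0122 = 0.629.

62.9%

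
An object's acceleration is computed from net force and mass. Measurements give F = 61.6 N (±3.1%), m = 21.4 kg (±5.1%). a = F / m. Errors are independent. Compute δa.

Since a is a product/quotient, work with relative uncertainties:
  (1·δF/F)² = (1×0.0310)² = 0.000961;  (-1·δm/m)² = (-1×0.0510)² = 0.00260
δa/a = √(0.00356) = 0.0597
a = 2.88 m/s^2, so δa = 0.0597 × 2.88 = 0.172 m/s^2.

0.172 m/s^2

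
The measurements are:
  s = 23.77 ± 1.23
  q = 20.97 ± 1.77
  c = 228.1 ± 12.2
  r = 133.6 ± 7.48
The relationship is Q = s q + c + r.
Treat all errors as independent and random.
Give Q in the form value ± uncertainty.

860.2 ± 51.4

Let p = s·q = 498.5. δp/p = √((1·δs/s)² + (1·δq/q)²) = √(0.00268 + 0.00712) = 0.0990, so δp = 49.3.
Q = p + c + r: δQ = √(δp² + δc² + δr²) = √(2440 + 149 + 56.0) = 51.4
Q = 860.2.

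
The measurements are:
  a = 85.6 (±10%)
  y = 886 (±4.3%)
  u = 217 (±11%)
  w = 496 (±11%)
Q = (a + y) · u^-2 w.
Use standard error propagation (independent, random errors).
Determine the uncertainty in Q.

2.55

Let h = a + y = 972. δh = √(δa² + δy²) = √(73.3 + 1450) = 39.0, so δh/h = 0.0402.
Q is then a monomial in h, u, w:
δQ/Q = √((δh/h)² + (-2·δu/u)² + (1·δw/w)²) = √(0.00162 + 0.0484 + 0.0121) = 0.249
Q = 10.2, so δQ = 0.249 × 10.2 = 2.55.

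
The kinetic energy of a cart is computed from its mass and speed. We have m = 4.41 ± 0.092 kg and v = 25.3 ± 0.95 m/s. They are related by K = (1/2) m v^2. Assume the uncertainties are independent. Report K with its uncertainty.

Each factor contributes (exponent × relative error)² to (δK/K)²:
  (1·δm/m)² = (1×0.0209)² = 0.000435;  (2·δv/v)² = (2×0.0375)² = 0.00564
δK/K = √(0.00608) = 0.0779
K = 1410 J, so δK = 0.0779 × 1410 = 110 J.

1410 ± 110 J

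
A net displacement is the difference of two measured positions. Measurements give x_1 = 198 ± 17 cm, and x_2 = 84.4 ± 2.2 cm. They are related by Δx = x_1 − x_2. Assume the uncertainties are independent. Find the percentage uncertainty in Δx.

15.1%

Absolute uncertainties add in quadrature for a linear combination:
  (δx_1)² = 289;  (δx_2)² = 4.84
δΔx = √(294) = 17.1 cm
Δx = 114 cm, so δΔx/Δx = 17.1/114 = 0.151.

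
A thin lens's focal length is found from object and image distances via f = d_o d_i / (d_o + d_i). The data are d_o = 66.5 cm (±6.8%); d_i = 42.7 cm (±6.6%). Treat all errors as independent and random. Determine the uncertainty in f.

1.25 cm

∂f/∂d_o = (d_i/(d_o+d_i))² = 0.153;  ∂f/∂d_i = (d_o/(d_o+d_i))² = 0.371
δf = √((∂f/∂d_o · δd_o)² + (∂f/∂d_i · δd_i)²) = √(0.478 + 1.09) = 1.25 cm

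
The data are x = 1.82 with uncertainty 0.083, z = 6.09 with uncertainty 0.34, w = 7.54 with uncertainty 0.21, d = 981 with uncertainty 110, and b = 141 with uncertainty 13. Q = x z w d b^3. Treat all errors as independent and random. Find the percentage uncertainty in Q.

For a monomial Q ∝ x, z, w, d, b^3, fractional errors add in quadrature:
  (1·δx/x)² = (1×0.0456)² = 0.00208;  (1·δz/z)² = (1×0.0558)² = 0.00312;  (1·δw/w)² = (1×0.0279)² = 0.000776;  (1·δd/d)² = (1×0.112)² = 0.0126;  (3·δb/b)² = (3×0.0922)² = 0.0765
δQ/Q = √(0.0951) = 0.308

30.8%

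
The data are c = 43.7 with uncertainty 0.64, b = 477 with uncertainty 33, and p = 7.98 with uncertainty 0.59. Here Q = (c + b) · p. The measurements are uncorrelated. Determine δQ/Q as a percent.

Let u = c + b = 521. δu = √(δc² + δb²) = √(0.410 + 1090) = 33.0, so δu/u = 0.0634.
Q is then a monomial in u, p:
δQ/Q = √((δu/u)² + (1·δp/p)²) = √(0.00402 + 0.00547) = 0.0974

9.74%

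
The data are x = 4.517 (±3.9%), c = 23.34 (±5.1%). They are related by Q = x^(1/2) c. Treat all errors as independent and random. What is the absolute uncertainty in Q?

2.71

Each factor contributes (exponent × relative error)² to (δQ/Q)²:
  (½·δx/x)² = (0.5×0.0390)² = 0.000380;  (1·δc/c)² = (1×0.0510)² = 0.00260
δQ/Q = √(0.00298) = 0.0546
Q = 49.61, so δQ = 0.0546 × 49.61 = 2.71.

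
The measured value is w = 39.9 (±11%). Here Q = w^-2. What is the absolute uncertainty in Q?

Each factor contributes (exponent × relative error)² to (δQ/Q)²:
  (-2·δw/w)² = (-2×0.110)² = 0.0484
δQ/Q = √(0.0484) = 0.220
Q = 0.000628, so δQ = 0.220 × 0.000628 = 0.000138.

0.000138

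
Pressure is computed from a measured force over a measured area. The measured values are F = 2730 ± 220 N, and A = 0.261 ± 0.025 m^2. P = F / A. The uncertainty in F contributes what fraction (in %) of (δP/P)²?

41.4%

(δP/P)² = (1·δF/F)² + (-1·δA/A)²
  F term: (1×0.0806)² = 0.00649
  A term: (-1×0.0958)² = 0.00917
Total = 0.0157. Share from F = 0.00649/0.0157 = 0.414.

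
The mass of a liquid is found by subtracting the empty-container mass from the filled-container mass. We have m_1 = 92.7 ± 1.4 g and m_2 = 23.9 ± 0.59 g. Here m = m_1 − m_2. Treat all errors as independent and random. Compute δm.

1.52 g

m is a linear combination, so absolute uncertainties add in quadrature:
  (δm_1)² = 1.96;  (δm_2)² = 0.348
δm = √(2.31) = 1.52 g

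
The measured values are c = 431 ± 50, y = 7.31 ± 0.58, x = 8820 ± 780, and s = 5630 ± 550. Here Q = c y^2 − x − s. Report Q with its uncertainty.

8580 ± 4630

Let p = c·y^2 = 23000. δp/p = √((1·δc/c)² + (2·δy/y)²) = √(0.0135 + 0.0252) = 0.197, so δp = 4530.
Q = p − x − s: δQ = √(δp² + δx² + δs²) = √(2.05e+07 + 6.08e+05 + 3.02e+05) = 4630
Q = 8580.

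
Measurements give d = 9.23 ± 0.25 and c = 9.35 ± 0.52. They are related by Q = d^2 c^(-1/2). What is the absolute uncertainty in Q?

1.70

Products/powers → add relative errors in quadrature, weighted by exponent:
  (2·δd/d)² = (2×0.0271)² = 0.00293;  (−½·δc/c)² = (-0.5×0.0556)² = 0.000773
δQ/Q = √(0.00371) = 0.0609
Q = 27.9, so δQ = 0.0609 × 27.9 = 1.70.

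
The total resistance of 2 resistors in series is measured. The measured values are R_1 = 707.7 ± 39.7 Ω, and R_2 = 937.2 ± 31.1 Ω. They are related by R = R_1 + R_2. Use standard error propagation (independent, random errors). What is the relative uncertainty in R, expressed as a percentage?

Absolute uncertainties add in quadrature for a linear combination:
  (δR_1)² = 1580;  (δR_2)² = 967
δR = √(2540) = 50.4 Ω
R = 1645 Ω, so δR/R = 50.4/1645 = 0.0307.

3.07%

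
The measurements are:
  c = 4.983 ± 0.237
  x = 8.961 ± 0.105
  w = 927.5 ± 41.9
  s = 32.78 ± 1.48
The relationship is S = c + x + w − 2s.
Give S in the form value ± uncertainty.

Sums and differences: (δS)² = Σ (cᵢ δxᵢ)².
  (δc)² = 0.0562;  (δx)² = 0.0110;  (δw)² = 1760;  (2·δs)² = 8.76
δS = √(1760) = 42.0
S = 875.9.

875.9 ± 42.0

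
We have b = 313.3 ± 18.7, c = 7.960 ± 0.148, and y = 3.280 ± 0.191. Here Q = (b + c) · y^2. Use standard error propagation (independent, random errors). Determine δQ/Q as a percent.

13.0%

Let u = b + c = 321.3. δu = √(δb² + δc²) = √(350 + 0.0219) = 18.7, so δu/u = 0.0582.
Q is then a monomial in u, y:
δQ/Q = √((δu/u)² + (2·δy/y)²) = √(0.00339 + 0.0136) = 0.130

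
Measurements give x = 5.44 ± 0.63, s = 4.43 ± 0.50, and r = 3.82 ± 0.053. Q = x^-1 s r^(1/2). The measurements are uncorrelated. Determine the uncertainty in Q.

Relative error in a monomial: (δQ/Q)² = Σ (nᵢ · δxᵢ/xᵢ)².
  (-1·δx/x)² = (-1×0.116)² = 0.0134;  (1·δs/s)² = (1×0.113)² = 0.0127;  (½·δr/r)² = (0.5×0.0139)² = 4.81e-05
δQ/Q = √(0.0262) = 0.162
Q = 1.59, so δQ = 0.162 × 1.59 = 0.258.

0.258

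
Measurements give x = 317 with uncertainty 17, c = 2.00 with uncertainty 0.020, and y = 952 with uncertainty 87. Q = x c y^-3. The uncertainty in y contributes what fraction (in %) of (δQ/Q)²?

(δQ/Q)² = (1·δx/x)² + (1·δc/c)² + (-3·δy/y)²
  x term: (1×0.0536)² = 0.00288
  c term: (1×0.0100)² = 0.000100
  y term: (-3×0.0914)² = 0.0752
Total = 0.0781. Share from y = 0.0752/0.0781 = 0.962.

96.2%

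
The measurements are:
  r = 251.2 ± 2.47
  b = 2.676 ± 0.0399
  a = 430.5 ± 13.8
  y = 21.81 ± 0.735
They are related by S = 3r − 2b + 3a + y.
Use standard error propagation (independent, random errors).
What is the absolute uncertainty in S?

42.1

Absolute uncertainties add in quadrature for a linear combination:
  (3·δr)² = 54.9;  (2·δb)² = 0.00637;  (3·δa)² = 1710;  (δy)² = 0.540
δS = √(1770) = 42.1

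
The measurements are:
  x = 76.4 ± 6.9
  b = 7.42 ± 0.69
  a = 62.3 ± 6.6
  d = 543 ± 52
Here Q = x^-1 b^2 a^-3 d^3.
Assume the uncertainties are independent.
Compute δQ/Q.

For a monomial Q ∝ x^-1, b^2, a^-3, d^3, fractional errors add in quadrature:
  (-1·δx/x)² = (-1×0.0903)² = 0.00816;  (2·δb/b)² = (2×0.0930)² = 0.0346;  (-3·δa/a)² = (-3×0.106)² = 0.101;  (3·δd/d)² = (3×0.0958)² = 0.0825
δQ/Q = √(0.226) = 0.476

0.476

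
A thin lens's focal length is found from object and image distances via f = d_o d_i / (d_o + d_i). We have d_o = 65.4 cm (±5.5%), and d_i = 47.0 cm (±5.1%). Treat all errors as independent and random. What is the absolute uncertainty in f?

1.03 cm

∂f/∂d_o = (d_i/(d_o+d_i))² = 0.175;  ∂f/∂d_i = (d_o/(d_o+d_i))² = 0.339
δf = √((∂f/∂d_o · δd_o)² + (∂f/∂d_i · δd_i)²) = √(0.396 + 0.659) = 1.03 cm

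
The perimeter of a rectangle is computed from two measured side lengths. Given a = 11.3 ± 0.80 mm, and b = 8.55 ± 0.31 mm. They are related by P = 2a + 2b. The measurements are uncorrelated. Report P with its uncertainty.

For a sum/difference, combine absolute errors in quadrature:
  (2·δa)² = 2.56;  (2·δb)² = 0.384
δP = √(2.94) = 1.72 mm
P = 39.7 mm.

39.7 ± 1.72 mm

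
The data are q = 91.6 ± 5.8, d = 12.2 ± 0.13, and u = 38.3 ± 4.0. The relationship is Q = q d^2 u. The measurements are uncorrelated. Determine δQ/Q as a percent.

12.4%

Each factor contributes (exponent × relative error)² to (δQ/Q)²:
  (1·δq/q)² = (1×0.0633)² = 0.00401;  (2·δd/d)² = (2×0.0107)² = 0.000454;  (1·δu/u)² = (1×0.104)² = 0.0109
δQ/Q = √(0.0154) = 0.124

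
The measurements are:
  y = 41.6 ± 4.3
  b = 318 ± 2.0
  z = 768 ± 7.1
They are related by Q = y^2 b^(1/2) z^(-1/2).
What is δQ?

Q is a product of powers, so relative uncertainties combine in quadrature:
  (2·δy/y)² = (2×0.103)² = 0.0427;  (½·δb/b)² = (0.5×0.00629)² = 9.89e-06;  (−½·δz/z)² = (-0.5×0.00924)² = 2.14e-05
δQ/Q = √(0.0428) = 0.207
Q = 1110, so δQ = 0.207 × 1110 = 230.

230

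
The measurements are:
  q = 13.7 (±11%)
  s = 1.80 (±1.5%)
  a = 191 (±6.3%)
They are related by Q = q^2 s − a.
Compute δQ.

75.5

Let p = q^2·s = 338. δp/p = √((2·δq/q)² + (1·δs/s)²) = √(0.0484 + 0.000225) = 0.221, so δp = 74.5.
Q = p − a: δQ = √(δp² + δa²) = √(5550 + 145) = 75.5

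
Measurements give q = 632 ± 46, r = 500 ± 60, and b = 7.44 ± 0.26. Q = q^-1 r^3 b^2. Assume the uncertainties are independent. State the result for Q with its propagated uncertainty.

Relative error in a monomial: (δQ/Q)² = Σ (nᵢ · δxᵢ/xᵢ)².
  (-1·δq/q)² = (-1×0.0728)² = 0.00530;  (3·δr/r)² = (3×0.120)² = 0.130;  (2·δb/b)² = (2×0.0349)² = 0.00488
δQ/Q = √(0.140) = 0.374
Q = 1.09e+07, so δQ = 0.374 × 1.09e+07 = 4.09e+06.

(1.09 ± 0.409) × 10^7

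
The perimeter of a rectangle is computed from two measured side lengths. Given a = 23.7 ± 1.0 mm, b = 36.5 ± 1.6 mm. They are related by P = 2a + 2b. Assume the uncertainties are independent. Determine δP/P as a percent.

3.13%

Sums and differences: (δP)² = Σ (cᵢ δxᵢ)².
  (2·δa)² = 4.00;  (2·δb)² = 10.2
δP = √(14.2) = 3.77 mm
P = 120 mm, so δP/P = 3.77/120 = 0.0313.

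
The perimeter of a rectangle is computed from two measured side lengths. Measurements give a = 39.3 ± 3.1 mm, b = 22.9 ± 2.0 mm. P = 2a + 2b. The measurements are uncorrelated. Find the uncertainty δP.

7.38 mm

Sums and differences: (δP)² = Σ (cᵢ δxᵢ)².
  (2·δa)² = 38.4;  (2·δb)² = 16.0
δP = √(54.4) = 7.38 mm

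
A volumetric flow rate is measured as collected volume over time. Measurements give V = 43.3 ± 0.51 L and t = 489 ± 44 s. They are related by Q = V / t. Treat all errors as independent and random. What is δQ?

0.00804 L/s

Each factor contributes (exponent × relative error)² to (δQ/Q)²:
  (1·δV/V)² = (1×0.0118)² = 0.000139;  (-1·δt/t)² = (-1×0.0900)² = 0.00810
δQ/Q = √(0.00824) = 0.0907
Q = 0.0885 L/s, so δQ = 0.0907 × 0.0885 = 0.00804 L/s.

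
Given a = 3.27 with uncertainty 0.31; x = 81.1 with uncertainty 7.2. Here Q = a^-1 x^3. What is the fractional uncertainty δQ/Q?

Q is a product of powers, so relative uncertainties combine in quadrature:
  (-1·δa/a)² = (-1×0.0948)² = 0.00899;  (3·δx/x)² = (3×0.0888)² = 0.0709
δQ/Q = √(0.0799) = 0.283

0.283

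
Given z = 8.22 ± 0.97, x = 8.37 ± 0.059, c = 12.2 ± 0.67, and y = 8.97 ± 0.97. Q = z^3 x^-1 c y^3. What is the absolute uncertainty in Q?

2.82e+05

Each factor contributes (exponent × relative error)² to (δQ/Q)²:
  (3·δz/z)² = (3×0.118)² = 0.125;  (-1·δx/x)² = (-1×0.00705)² = 4.97e-05;  (1·δc/c)² = (1×0.0549)² = 0.00302;  (3·δy/y)² = (3×0.108)² = 0.105
δQ/Q = √(0.234) = 0.483
Q = 5.84e+05, so δQ = 0.483 × 5.84e+05 = 2.82e+05.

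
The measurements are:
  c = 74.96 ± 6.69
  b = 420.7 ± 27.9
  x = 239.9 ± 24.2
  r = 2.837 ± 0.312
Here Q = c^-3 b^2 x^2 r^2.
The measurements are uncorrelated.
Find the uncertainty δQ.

Products/powers → add relative errors in quadrature, weighted by exponent:
  (-3·δc/c)² = (-3×0.0892)² = 0.0717;  (2·δb/b)² = (2×0.0663)² = 0.0176;  (2·δx/x)² = (2×0.101)² = 0.0407;  (2·δr/r)² = (2×0.110)² = 0.0484
δQ/Q = √(0.178) = 0.422
Q = 194600, so δQ = 0.422 × 194600 = 82200.

82200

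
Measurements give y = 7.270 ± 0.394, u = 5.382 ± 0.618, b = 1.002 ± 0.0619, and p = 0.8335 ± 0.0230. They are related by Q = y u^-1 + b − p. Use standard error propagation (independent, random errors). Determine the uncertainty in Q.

0.184

Let w = y·u^-1 = 1.351. δw/w = √((1·δy/y)² + (-1·δu/u)²) = √(0.00294 + 0.0132) = 0.127, so δw = 0.172.
Q = w + b − p: δQ = √(δw² + δb² + δp²) = √(0.0294 + 0.00383 + 0.000529) = 0.184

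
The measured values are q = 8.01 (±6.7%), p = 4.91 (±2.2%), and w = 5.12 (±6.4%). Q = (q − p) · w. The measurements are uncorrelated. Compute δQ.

Let u = q − p = 3.10. δu = √(δq² + δp²) = √(0.288 + 0.0117) = 0.547, so δu/u = 0.177.
Q is then a monomial in u, w:
δQ/Q = √((δu/u)² + (1·δw/w)²) = √(0.0312 + 0.00410) = 0.188
Q = 15.9, so δQ = 0.188 × 15.9 = 2.98.

2.98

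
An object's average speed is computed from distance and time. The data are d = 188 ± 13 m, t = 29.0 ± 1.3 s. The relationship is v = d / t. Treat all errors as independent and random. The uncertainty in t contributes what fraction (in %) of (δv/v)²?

29.6%

(δv/v)² = (1·δd/d)² + (-1·δt/t)²
  d term: (1×0.0691)² = 0.00478
  t term: (-1×0.0448)² = 0.00201
Total = 0.00679. Share from t = 0.00201/0.00679 = 0.296.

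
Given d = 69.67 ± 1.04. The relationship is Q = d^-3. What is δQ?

Since Q is a product/quotient, work with relative uncertainties:
  (-3·δd/d)² = (-3×0.0149)² = 0.00201
δQ/Q = √(0.00201) = 0.0448
Q = 2.957e-06, so δQ = 0.0448 × 2.957e-06 = 1.32e-07.

1.32e-07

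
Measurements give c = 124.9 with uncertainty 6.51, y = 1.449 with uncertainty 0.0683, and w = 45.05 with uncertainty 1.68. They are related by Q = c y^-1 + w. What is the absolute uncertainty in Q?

6.29

Let p = c·y^-1 = 86.20. δp/p = √((1·δc/c)² + (-1·δy/y)²) = √(0.00272 + 0.00222) = 0.0703, so δp = 6.06.
Q = p + w: δQ = √(δp² + δw²) = √(36.7 + 2.82) = 6.29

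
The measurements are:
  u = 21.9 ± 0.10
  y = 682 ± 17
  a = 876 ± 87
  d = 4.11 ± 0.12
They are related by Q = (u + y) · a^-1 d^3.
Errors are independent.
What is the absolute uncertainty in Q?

7.51

Let w = u + y = 704. δw = √(δu² + δy²) = √(0.0100 + 289) = 17.0, so δw/w = 0.0242.
Q is then a monomial in w, a, d:
δQ/Q = √((δw/w)² + (-1·δa/a)² + (3·δd/d)²) = √(0.000583 + 0.00986 + 0.00767) = 0.135
Q = 55.8, so δQ = 0.135 × 55.8 = 7.51.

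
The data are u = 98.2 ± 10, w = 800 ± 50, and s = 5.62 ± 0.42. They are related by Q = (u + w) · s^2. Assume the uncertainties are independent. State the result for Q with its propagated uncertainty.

Let h = u + w = 898. δh = √(δu² + δw²) = √(100 + 2500) = 51.0, so δh/h = 0.0568.
Q is then a monomial in h, s:
δQ/Q = √((δh/h)² + (2·δs/s)²) = √(0.00322 + 0.0223) = 0.160
Q = 28400, so δQ = 0.160 × 28400 = 4540.

28400 ± 4540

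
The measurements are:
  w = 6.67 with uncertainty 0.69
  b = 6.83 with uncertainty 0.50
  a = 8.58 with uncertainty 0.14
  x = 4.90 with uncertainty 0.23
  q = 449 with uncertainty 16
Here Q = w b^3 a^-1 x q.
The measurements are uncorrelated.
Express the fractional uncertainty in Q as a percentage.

Relative error in a monomial: (δQ/Q)² = Σ (nᵢ · δxᵢ/xᵢ)².
  (1·δw/w)² = (1×0.103)² = 0.0107;  (3·δb/b)² = (3×0.0732)² = 0.0482;  (-1·δa/a)² = (-1×0.0163)² = 0.000266;  (1·δx/x)² = (1×0.0469)² = 0.00220;  (1·δq/q)² = (1×0.0356)² = 0.00127
δQ/Q = √(0.0627) = 0.250

25.0%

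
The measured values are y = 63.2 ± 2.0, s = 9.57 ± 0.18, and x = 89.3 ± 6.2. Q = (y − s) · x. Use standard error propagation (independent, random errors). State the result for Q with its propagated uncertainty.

4790 ± 378

Let u = y − s = 53.6. δu = √(δy² + δs²) = √(4.00 + 0.0324) = 2.01, so δu/u = 0.0374.
Q is then a monomial in u, x:
δQ/Q = √((δu/u)² + (1·δx/x)²) = √(0.00140 + 0.00482) = 0.0789
Q = 4790, so δQ = 0.0789 × 4790 = 378.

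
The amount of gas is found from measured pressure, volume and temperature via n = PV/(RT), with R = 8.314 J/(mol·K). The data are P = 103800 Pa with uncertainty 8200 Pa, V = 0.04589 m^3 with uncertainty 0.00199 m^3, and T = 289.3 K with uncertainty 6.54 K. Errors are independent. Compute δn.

0.184 mol

For a monomial n ∝ P, V, T^-1, fractional errors add in quadrature:
  (1·δP/P)² = (1×0.0790)² = 0.00624;  (1·δV/V)² = (1×0.0434)² = 0.00188;  (-1·δT/T)² = (-1×0.0226)² = 0.000511
δn/n = √(0.00863) = 0.0929
n = 1.980 mol, so δn = 0.0929 × 1.980 = 0.184 mol.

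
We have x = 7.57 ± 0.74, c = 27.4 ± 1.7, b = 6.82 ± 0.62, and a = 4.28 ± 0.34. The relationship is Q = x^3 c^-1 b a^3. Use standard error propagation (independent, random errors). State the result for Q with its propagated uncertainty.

8470 ± 3330

Relative error in a monomial: (δQ/Q)² = Σ (nᵢ · δxᵢ/xᵢ)².
  (3·δx/x)² = (3×0.0978)² = 0.0860;  (-1·δc/c)² = (-1×0.0620)² = 0.00385;  (1·δb/b)² = (1×0.0909)² = 0.00826;  (3·δa/a)² = (3×0.0794)² = 0.0568
δQ/Q = √(0.155) = 0.394
Q = 8470, so δQ = 0.394 × 8470 = 3330.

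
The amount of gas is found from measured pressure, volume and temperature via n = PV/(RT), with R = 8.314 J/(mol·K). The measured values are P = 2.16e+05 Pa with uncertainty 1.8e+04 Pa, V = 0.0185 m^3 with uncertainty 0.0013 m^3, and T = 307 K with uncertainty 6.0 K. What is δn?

0.173 mol

n is a product of powers, so relative uncertainties combine in quadrature:
  (1·δP/P)² = (1×0.0833)² = 0.00694;  (1·δV/V)² = (1×0.0703)² = 0.00494;  (-1·δT/T)² = (-1×0.0195)² = 0.000382
δn/n = √(0.0123) = 0.111
n = 1.57 mol, so δn = 0.111 × 1.57 = 0.173 mol.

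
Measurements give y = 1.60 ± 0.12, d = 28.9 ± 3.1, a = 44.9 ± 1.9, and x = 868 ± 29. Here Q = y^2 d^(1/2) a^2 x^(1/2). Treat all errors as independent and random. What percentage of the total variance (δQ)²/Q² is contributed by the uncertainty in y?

(δQ/Q)² = (2·δy/y)² + (½·δd/d)² + (2·δa/a)² + (½·δx/x)²
  y term: (2×0.0750)² = 0.0225
  d term: (0.5×0.107)² = 0.00288
  a term: (2×0.0423)² = 0.00716
  x term: (0.5×0.0334)² = 0.000279
Total = 0.0328. Share from y = 0.0225/0.0328 = 0.686.

68.6%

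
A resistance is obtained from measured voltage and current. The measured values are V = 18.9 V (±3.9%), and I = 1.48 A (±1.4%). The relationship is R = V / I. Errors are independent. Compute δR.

Products/powers → add relative errors in quadrature, weighted by exponent:
  (1·δV/V)² = (1×0.0390)² = 0.00152;  (-1·δI/I)² = (-1×0.0140)² = 0.000196
δR/R = √(0.00172) = 0.0414
R = 12.8 Ω, so δR = 0.0414 × 12.8 = 0.529 Ω.

0.529 Ω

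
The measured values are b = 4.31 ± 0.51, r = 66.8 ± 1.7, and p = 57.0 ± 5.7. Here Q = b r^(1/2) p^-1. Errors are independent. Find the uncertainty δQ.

Each factor contributes (exponent × relative error)² to (δQ/Q)²:
  (1·δb/b)² = (1×0.118)² = 0.0140;  (½·δr/r)² = (0.5×0.0254)² = 0.000162;  (-1·δp/p)² = (-1×0.100)² = 0.0100
δQ/Q = √(0.0242) = 0.155
Q = 0.618, so δQ = 0.155 × 0.618 = 0.0961.

0.0961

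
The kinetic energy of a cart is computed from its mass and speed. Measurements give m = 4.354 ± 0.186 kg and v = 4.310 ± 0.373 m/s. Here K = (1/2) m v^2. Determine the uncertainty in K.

7.21 J

Products/powers → add relative errors in quadrature, weighted by exponent:
  (1·δm/m)² = (1×0.0427)² = 0.00182;  (2·δv/v)² = (2×0.0865)² = 0.0300
δK/K = √(0.0318) = 0.178
K = 40.44 J, so δK = 0.178 × 40.44 = 7.21 J.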